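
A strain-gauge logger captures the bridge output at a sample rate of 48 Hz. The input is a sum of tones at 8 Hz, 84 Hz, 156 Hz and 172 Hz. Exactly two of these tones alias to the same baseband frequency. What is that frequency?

12 Hz

fs/2 = 24 Hz.
8 Hz ≤ fs/2 = 24 Hz, passes unchanged.
84 Hz mod fs = 36 Hz.
36 Hz > fs/2 = 24 Hz, folds to fs − 36 Hz = 12 Hz.
156 Hz mod fs = 12 Hz.
12 Hz ≤ fs/2 = 24 Hz, appears at 12 Hz.
172 Hz mod fs = 28 Hz.
28 Hz > fs/2 = 24 Hz, folds to fs − 28 Hz = 20 Hz.
84 Hz and 156 Hz both map to 12 Hz.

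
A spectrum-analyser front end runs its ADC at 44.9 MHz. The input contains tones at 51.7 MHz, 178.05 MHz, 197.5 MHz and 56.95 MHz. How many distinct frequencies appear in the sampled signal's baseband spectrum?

4

fs/2 = 22.45 MHz.
51.7 MHz mod fs = 6.8 MHz.
6.8 MHz ≤ fs/2 = 22.45 MHz, appears at 6.8 MHz.
178.05 MHz mod fs = 43.35 MHz.
43.35 MHz > fs/2 = 22.45 MHz, folds to fs − 43.35 MHz = 1.55 MHz.
197.5 MHz mod fs = 17.9 MHz.
17.9 MHz ≤ fs/2 = 22.45 MHz, appears at 17.9 MHz.
56.95 MHz mod fs = 12.05 MHz.
12.05 MHz ≤ fs/2 = 22.45 MHz, appears at 12.05 MHz.
Distinct values: {1.55 MHz, 6.8 MHz, 12.05 MHz, 17.9 MHz} → 4.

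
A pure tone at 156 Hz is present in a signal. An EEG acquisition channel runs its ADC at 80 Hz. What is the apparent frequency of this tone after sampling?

156 Hz mod fs = 76 Hz.
76 Hz > fs/2 = 40 Hz, folds to fs − 76 Hz = 4 Hz.

4 Hz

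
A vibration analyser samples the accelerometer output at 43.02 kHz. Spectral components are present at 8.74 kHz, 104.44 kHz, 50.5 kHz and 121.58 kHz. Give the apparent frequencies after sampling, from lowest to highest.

fs/2 = 21.51 kHz.
8.74 kHz ≤ fs/2 = 21.51 kHz, passes unchanged.
104.44 kHz mod fs = 18.4 kHz.
18.4 kHz ≤ fs/2 = 21.51 kHz, appears at 18.4 kHz.
50.5 kHz mod fs = 7.48 kHz.
7.48 kHz ≤ fs/2 = 21.51 kHz, appears at 7.48 kHz.
121.58 kHz mod fs = 35.54 kHz.
35.54 kHz > fs/2 = 21.51 kHz, folds to fs − 35.54 kHz = 7.48 kHz.
Distinct values: {7.48 kHz, 8.74 kHz, 18.4 kHz}.

7.48 kHz, 8.74 kHz, 18.4 kHz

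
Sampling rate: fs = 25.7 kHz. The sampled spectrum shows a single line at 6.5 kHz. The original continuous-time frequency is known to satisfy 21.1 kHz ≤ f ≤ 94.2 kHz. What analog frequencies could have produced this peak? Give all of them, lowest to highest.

32.2 kHz, 44.9 kHz, 57.9 kHz, 70.6 kHz, 83.6 kHz

Frequencies that alias to 6.5 kHz are k·fs ± 6.5 kHz for integer k ≥ 0.
k=0: 6.5 kHz.
k=1: 19.2 kHz, 32.2 kHz.
k=2: 44.9 kHz, 57.9 kHz.
k=3: 70.6 kHz, 83.6 kHz.
k=4: 96.3 kHz, 109.3 kHz.
Within [21.1 kHz, 94.2 kHz]: 32.2 kHz, 44.9 kHz, 57.9 kHz, 70.6 kHz, 83.6 kHz.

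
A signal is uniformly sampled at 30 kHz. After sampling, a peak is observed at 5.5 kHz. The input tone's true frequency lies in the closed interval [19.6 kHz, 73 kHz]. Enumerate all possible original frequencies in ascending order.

24.5 kHz, 35.5 kHz, 54.5 kHz, 65.5 kHz

Frequencies that alias to 5.5 kHz are k·fs ± 5.5 kHz for integer k ≥ 0.
k=0: 5.5 kHz.
k=1: 24.5 kHz, 35.5 kHz.
k=2: 54.5 kHz, 65.5 kHz.
k=3: 84.5 kHz, 95.5 kHz.
Within [19.6 kHz, 73 kHz]: 24.5 kHz, 35.5 kHz, 54.5 kHz, 65.5 kHz.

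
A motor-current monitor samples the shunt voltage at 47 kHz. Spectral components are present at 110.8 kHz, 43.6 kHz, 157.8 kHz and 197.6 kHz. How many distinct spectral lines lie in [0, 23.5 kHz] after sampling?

fs/2 = 23.5 kHz.
110.8 kHz mod fs = 16.8 kHz.
16.8 kHz ≤ fs/2 = 23.5 kHz, appears at 16.8 kHz.
43.6 kHz > fs/2 = 23.5 kHz, folds to fs − 43.6 kHz = 3.4 kHz.
157.8 kHz mod fs = 16.8 kHz.
16.8 kHz ≤ fs/2 = 23.5 kHz, appears at 16.8 kHz.
197.6 kHz mod fs = 9.6 kHz.
9.6 kHz ≤ fs/2 = 23.5 kHz, appears at 9.6 kHz.
Distinct values: {3.4 kHz, 9.6 kHz, 16.8 kHz} → 3.

3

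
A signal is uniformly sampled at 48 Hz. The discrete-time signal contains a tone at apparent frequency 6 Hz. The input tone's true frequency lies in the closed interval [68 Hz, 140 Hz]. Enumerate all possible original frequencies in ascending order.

Frequencies that alias to 6 Hz are k·fs ± 6 Hz for integer k ≥ 0.
k=0: 6 Hz.
k=1: 42 Hz, 54 Hz.
k=2: 90 Hz, 102 Hz.
k=3: 138 Hz, 150 Hz.
k=4: 186 Hz, 198 Hz.
Within [68 Hz, 140 Hz]: 90 Hz, 102 Hz, 138 Hz.

90 Hz, 102 Hz, 138 Hz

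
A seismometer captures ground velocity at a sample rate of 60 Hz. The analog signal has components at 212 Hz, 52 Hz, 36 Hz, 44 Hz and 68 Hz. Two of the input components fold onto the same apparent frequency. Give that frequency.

fs/2 = 30 Hz.
212 Hz mod fs = 32 Hz.
32 Hz > fs/2 = 30 Hz, folds to fs − 32 Hz = 28 Hz.
52 Hz > fs/2 = 30 Hz, folds to fs − 52 Hz = 8 Hz.
36 Hz > fs/2 = 30 Hz, folds to fs − 36 Hz = 24 Hz.
44 Hz > fs/2 = 30 Hz, folds to fs − 44 Hz = 16 Hz.
68 Hz mod fs = 8 Hz.
8 Hz ≤ fs/2 = 30 Hz, appears at 8 Hz.
52 Hz and 68 Hz both map to 8 Hz.

8 Hz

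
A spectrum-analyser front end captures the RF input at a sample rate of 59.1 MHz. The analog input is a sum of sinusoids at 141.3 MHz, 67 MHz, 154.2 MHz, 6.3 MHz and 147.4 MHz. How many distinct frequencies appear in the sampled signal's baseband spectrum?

fs/2 = 29.55 MHz.
141.3 MHz mod fs = 23.1 MHz.
23.1 MHz ≤ fs/2 = 29.55 MHz, appears at 23.1 MHz.
67 MHz mod fs = 7.9 MHz.
7.9 MHz ≤ fs/2 = 29.55 MHz, appears at 7.9 MHz.
154.2 MHz mod fs = 36 MHz.
36 MHz > fs/2 = 29.55 MHz, folds to fs − 36 MHz = 23.1 MHz.
6.3 MHz ≤ fs/2 = 29.55 MHz, passes unchanged.
147.4 MHz mod fs = 29.2 MHz.
29.2 MHz ≤ fs/2 = 29.55 MHz, appears at 29.2 MHz.
Distinct values: {6.3 MHz, 7.9 MHz, 23.1 MHz, 29.2 MHz} → 4.

4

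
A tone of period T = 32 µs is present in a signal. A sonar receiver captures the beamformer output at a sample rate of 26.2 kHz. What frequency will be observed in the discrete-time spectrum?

5.05 kHz

T = 32 µs → f = 1/T = 31.25 kHz.
31.25 kHz mod fs = 5.05 kHz.
5.05 kHz ≤ fs/2 = 13.1 kHz, appears at 5.05 kHz.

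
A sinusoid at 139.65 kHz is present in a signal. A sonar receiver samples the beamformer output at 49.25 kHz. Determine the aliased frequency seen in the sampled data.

139.65 kHz mod fs = 41.15 kHz.
41.15 kHz > fs/2 = 24.625 kHz, folds to fs − 41.15 kHz = 8.1 kHz.

8.1 kHz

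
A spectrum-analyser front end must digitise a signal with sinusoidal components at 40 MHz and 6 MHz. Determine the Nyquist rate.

Highest-frequency component: 40 MHz.
Nyquist rate = 2 × 40 MHz = 80 MHz.

80 MHz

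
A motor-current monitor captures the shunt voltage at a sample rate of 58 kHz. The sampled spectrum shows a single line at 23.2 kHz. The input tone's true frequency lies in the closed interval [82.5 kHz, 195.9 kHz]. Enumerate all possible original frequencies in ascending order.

92.8 kHz, 139.2 kHz, 150.8 kHz

Frequencies that alias to 23.2 kHz are k·fs ± 23.2 kHz for integer k ≥ 0.
k=0: 23.2 kHz.
k=1: 34.8 kHz, 81.2 kHz.
k=2: 92.8 kHz, 139.2 kHz.
k=3: 150.8 kHz, 197.2 kHz.
k=4: 208.8 kHz, 255.2 kHz.
Within [82.5 kHz, 195.9 kHz]: 92.8 kHz, 139.2 kHz, 150.8 kHz.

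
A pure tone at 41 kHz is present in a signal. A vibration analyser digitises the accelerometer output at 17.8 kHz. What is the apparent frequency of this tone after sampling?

5.4 kHz

41 kHz mod fs = 5.4 kHz.
5.4 kHz ≤ fs/2 = 8.9 kHz, appears at 5.4 kHz.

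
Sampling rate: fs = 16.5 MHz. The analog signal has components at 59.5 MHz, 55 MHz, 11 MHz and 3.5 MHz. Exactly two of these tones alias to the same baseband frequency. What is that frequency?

5.5 MHz

fs/2 = 8.25 MHz.
59.5 MHz mod fs = 10 MHz.
10 MHz > fs/2 = 8.25 MHz, folds to fs − 10 MHz = 6.5 MHz.
55 MHz mod fs = 5.5 MHz.
5.5 MHz ≤ fs/2 = 8.25 MHz, appears at 5.5 MHz.
11 MHz > fs/2 = 8.25 MHz, folds to fs − 11 MHz = 5.5 MHz.
3.5 MHz ≤ fs/2 = 8.25 MHz, passes unchanged.
11 MHz and 55 MHz both map to 5.5 MHz.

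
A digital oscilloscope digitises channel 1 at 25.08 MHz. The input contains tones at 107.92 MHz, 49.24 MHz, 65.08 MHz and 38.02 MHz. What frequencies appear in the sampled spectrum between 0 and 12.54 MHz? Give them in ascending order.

fs/2 = 12.54 MHz.
107.92 MHz mod fs = 7.6 MHz.
7.6 MHz ≤ fs/2 = 12.54 MHz, appears at 7.6 MHz.
49.24 MHz mod fs = 24.16 MHz.
24.16 MHz > fs/2 = 12.54 MHz, folds to fs − 24.16 MHz = 0.92 MHz.
65.08 MHz mod fs = 14.92 MHz.
14.92 MHz > fs/2 = 12.54 MHz, folds to fs − 14.92 MHz = 10.16 MHz.
38.02 MHz mod fs = 12.94 MHz.
12.94 MHz > fs/2 = 12.54 MHz, folds to fs − 12.94 MHz = 12.14 MHz.
Distinct values: {0.92 MHz, 7.6 MHz, 10.16 MHz, 12.14 MHz}.

0.92 MHz, 7.6 MHz, 10.16 MHz, 12.14 MHz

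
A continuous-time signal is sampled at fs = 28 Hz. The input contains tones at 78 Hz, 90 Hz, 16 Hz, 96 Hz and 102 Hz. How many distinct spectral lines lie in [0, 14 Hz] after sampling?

3

fs/2 = 14 Hz.
78 Hz mod fs = 22 Hz.
22 Hz > fs/2 = 14 Hz, folds to fs − 22 Hz = 6 Hz.
90 Hz mod fs = 6 Hz.
6 Hz ≤ fs/2 = 14 Hz, appears at 6 Hz.
16 Hz > fs/2 = 14 Hz, folds to fs − 16 Hz = 12 Hz.
96 Hz mod fs = 12 Hz.
12 Hz ≤ fs/2 = 14 Hz, appears at 12 Hz.
102 Hz mod fs = 18 Hz.
18 Hz > fs/2 = 14 Hz, folds to fs − 18 Hz = 10 Hz.
Distinct values: {6 Hz, 10 Hz, 12 Hz} → 3.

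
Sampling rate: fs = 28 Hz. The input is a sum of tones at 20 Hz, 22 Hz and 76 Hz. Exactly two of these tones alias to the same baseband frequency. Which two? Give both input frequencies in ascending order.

20 Hz, 76 Hz

fs/2 = 14 Hz.
20 Hz > fs/2 = 14 Hz, folds to fs − 20 Hz = 8 Hz.
22 Hz > fs/2 = 14 Hz, folds to fs − 22 Hz = 6 Hz.
76 Hz mod fs = 20 Hz.
20 Hz > fs/2 = 14 Hz, folds to fs − 20 Hz = 8 Hz.
20 Hz and 76 Hz both map to 8 Hz.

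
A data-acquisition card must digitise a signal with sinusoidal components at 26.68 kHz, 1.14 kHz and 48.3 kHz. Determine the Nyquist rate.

96.6 kHz

Highest-frequency component: 48.3 kHz.
Nyquist rate = 2 × 48.3 kHz = 96.6 kHz.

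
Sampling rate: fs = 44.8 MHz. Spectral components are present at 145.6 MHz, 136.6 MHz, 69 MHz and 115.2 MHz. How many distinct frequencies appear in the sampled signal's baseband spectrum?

fs/2 = 22.4 MHz.
145.6 MHz mod fs = 11.2 MHz.
11.2 MHz ≤ fs/2 = 22.4 MHz, appears at 11.2 MHz.
136.6 MHz mod fs = 2.2 MHz.
2.2 MHz ≤ fs/2 = 22.4 MHz, appears at 2.2 MHz.
69 MHz mod fs = 24.2 MHz.
24.2 MHz > fs/2 = 22.4 MHz, folds to fs − 24.2 MHz = 20.6 MHz.
115.2 MHz mod fs = 25.6 MHz.
25.6 MHz > fs/2 = 22.4 MHz, folds to fs − 25.6 MHz = 19.2 MHz.
Distinct values: {2.2 MHz, 11.2 MHz, 19.2 MHz, 20.6 MHz} → 4.

4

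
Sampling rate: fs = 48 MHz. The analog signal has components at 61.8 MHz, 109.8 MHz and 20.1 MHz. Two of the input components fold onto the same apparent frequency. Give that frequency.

fs/2 = 24 MHz.
61.8 MHz mod fs = 13.8 MHz.
13.8 MHz ≤ fs/2 = 24 MHz, appears at 13.8 MHz.
109.8 MHz mod fs = 13.8 MHz.
13.8 MHz ≤ fs/2 = 24 MHz, appears at 13.8 MHz.
20.1 MHz ≤ fs/2 = 24 MHz, passes unchanged.
61.8 MHz and 109.8 MHz both map to 13.8 MHz.

13.8 MHz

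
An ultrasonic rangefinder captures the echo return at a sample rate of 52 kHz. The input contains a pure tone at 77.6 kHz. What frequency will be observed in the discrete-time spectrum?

25.6 kHz

77.6 kHz mod fs = 25.6 kHz.
25.6 kHz ≤ fs/2 = 26 kHz, appears at 25.6 kHz.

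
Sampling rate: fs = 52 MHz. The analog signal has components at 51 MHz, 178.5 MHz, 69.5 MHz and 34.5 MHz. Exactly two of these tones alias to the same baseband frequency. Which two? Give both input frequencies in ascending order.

34.5 MHz, 69.5 MHz

fs/2 = 26 MHz.
51 MHz > fs/2 = 26 MHz, folds to fs − 51 MHz = 1 MHz.
178.5 MHz mod fs = 22.5 MHz.
22.5 MHz ≤ fs/2 = 26 MHz, appears at 22.5 MHz.
69.5 MHz mod fs = 17.5 MHz.
17.5 MHz ≤ fs/2 = 26 MHz, appears at 17.5 MHz.
34.5 MHz > fs/2 = 26 MHz, folds to fs − 34.5 MHz = 17.5 MHz.
34.5 MHz and 69.5 MHz both map to 17.5 MHz.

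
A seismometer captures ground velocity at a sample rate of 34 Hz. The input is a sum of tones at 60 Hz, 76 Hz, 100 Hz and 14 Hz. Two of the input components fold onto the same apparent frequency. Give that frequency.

fs/2 = 17 Hz.
60 Hz mod fs = 26 Hz.
26 Hz > fs/2 = 17 Hz, folds to fs − 26 Hz = 8 Hz.
76 Hz mod fs = 8 Hz.
8 Hz ≤ fs/2 = 17 Hz, appears at 8 Hz.
100 Hz mod fs = 32 Hz.
32 Hz > fs/2 = 17 Hz, folds to fs − 32 Hz = 2 Hz.
14 Hz ≤ fs/2 = 17 Hz, passes unchanged.
60 Hz and 76 Hz both map to 8 Hz.

8 Hz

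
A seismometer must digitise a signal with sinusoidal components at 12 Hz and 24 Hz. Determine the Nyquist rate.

48 Hz

Highest-frequency component: 24 Hz.
Nyquist rate = 2 × 24 Hz = 48 Hz.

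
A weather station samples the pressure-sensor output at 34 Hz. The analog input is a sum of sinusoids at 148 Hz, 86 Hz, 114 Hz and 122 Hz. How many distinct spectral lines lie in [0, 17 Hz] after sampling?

3

fs/2 = 17 Hz.
148 Hz mod fs = 12 Hz.
12 Hz ≤ fs/2 = 17 Hz, appears at 12 Hz.
86 Hz mod fs = 18 Hz.
18 Hz > fs/2 = 17 Hz, folds to fs − 18 Hz = 16 Hz.
114 Hz mod fs = 12 Hz.
12 Hz ≤ fs/2 = 17 Hz, appears at 12 Hz.
122 Hz mod fs = 20 Hz.
20 Hz > fs/2 = 17 Hz, folds to fs − 20 Hz = 14 Hz.
Distinct values: {12 Hz, 14 Hz, 16 Hz} → 3.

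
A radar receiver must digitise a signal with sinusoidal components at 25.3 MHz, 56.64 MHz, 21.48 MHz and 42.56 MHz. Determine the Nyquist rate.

Highest-frequency component: 56.64 MHz.
Nyquist rate = 2 × 56.64 MHz = 113.28 MHz.

113.28 MHz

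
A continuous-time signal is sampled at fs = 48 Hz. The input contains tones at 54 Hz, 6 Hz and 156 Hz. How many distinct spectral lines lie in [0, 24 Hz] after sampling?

fs/2 = 24 Hz.
54 Hz mod fs = 6 Hz.
6 Hz ≤ fs/2 = 24 Hz, appears at 6 Hz.
6 Hz ≤ fs/2 = 24 Hz, passes unchanged.
156 Hz mod fs = 12 Hz.
12 Hz ≤ fs/2 = 24 Hz, appears at 12 Hz.
Distinct values: {6 Hz, 12 Hz} → 2.

2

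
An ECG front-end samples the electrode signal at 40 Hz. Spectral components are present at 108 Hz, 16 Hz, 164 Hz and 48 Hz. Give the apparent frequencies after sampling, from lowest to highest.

4 Hz, 8 Hz, 12 Hz, 16 Hz

fs/2 = 20 Hz.
108 Hz mod fs = 28 Hz.
28 Hz > fs/2 = 20 Hz, folds to fs − 28 Hz = 12 Hz.
16 Hz ≤ fs/2 = 20 Hz, passes unchanged.
164 Hz mod fs = 4 Hz.
4 Hz ≤ fs/2 = 20 Hz, appears at 4 Hz.
48 Hz mod fs = 8 Hz.
8 Hz ≤ fs/2 = 20 Hz, appears at 8 Hz.
Distinct values: {4 Hz, 8 Hz, 12 Hz, 16 Hz}.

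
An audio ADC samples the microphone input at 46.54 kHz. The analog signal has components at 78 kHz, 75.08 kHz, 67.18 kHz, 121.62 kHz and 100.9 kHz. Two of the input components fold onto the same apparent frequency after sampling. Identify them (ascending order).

fs/2 = 23.27 kHz.
78 kHz mod fs = 31.46 kHz.
31.46 kHz > fs/2 = 23.27 kHz, folds to fs − 31.46 kHz = 15.08 kHz.
75.08 kHz mod fs = 28.54 kHz.
28.54 kHz > fs/2 = 23.27 kHz, folds to fs − 28.54 kHz = 18 kHz.
67.18 kHz mod fs = 20.64 kHz.
20.64 kHz ≤ fs/2 = 23.27 kHz, appears at 20.64 kHz.
121.62 kHz mod fs = 28.54 kHz.
28.54 kHz > fs/2 = 23.27 kHz, folds to fs − 28.54 kHz = 18 kHz.
100.9 kHz mod fs = 7.82 kHz.
7.82 kHz ≤ fs/2 = 23.27 kHz, appears at 7.82 kHz.
75.08 kHz and 121.62 kHz both map to 18 kHz.

75.08 kHz, 121.62 kHz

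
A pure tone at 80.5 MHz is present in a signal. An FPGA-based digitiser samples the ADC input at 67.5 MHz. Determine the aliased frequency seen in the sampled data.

13 MHz

80.5 MHz mod fs = 13 MHz.
13 MHz ≤ fs/2 = 33.75 MHz, appears at 13 MHz.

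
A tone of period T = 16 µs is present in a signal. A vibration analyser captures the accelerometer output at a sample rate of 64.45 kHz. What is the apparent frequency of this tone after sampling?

T = 16 µs → f = 1/T = 62.5 kHz.
62.5 kHz > fs/2 = 32.225 kHz, folds to fs − 62.5 kHz = 1.95 kHz.

1.95 kHz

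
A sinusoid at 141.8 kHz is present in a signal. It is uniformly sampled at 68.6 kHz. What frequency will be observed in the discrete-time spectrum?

4.6 kHz

141.8 kHz mod fs = 4.6 kHz.
4.6 kHz ≤ fs/2 = 34.3 kHz, appears at 4.6 kHz.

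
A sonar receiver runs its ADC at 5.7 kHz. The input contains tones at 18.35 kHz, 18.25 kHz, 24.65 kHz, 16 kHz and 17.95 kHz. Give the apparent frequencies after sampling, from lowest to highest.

0.85 kHz, 1.1 kHz, 1.15 kHz, 1.25 kHz, 1.85 kHz

fs/2 = 2.85 kHz.
18.35 kHz mod fs = 1.25 kHz.
1.25 kHz ≤ fs/2 = 2.85 kHz, appears at 1.25 kHz.
18.25 kHz mod fs = 1.15 kHz.
1.15 kHz ≤ fs/2 = 2.85 kHz, appears at 1.15 kHz.
24.65 kHz mod fs = 1.85 kHz.
1.85 kHz ≤ fs/2 = 2.85 kHz, appears at 1.85 kHz.
16 kHz mod fs = 4.6 kHz.
4.6 kHz > fs/2 = 2.85 kHz, folds to fs − 4.6 kHz = 1.1 kHz.
17.95 kHz mod fs = 0.85 kHz.
0.85 kHz ≤ fs/2 = 2.85 kHz, appears at 0.85 kHz.
Distinct values: {0.85 kHz, 1.1 kHz, 1.15 kHz, 1.25 kHz, 1.85 kHz}.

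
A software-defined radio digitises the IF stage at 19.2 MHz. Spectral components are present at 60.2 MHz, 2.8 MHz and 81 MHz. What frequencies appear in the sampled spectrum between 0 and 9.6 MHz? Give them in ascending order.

fs/2 = 9.6 MHz.
60.2 MHz mod fs = 2.6 MHz.
2.6 MHz ≤ fs/2 = 9.6 MHz, appears at 2.6 MHz.
2.8 MHz ≤ fs/2 = 9.6 MHz, passes unchanged.
81 MHz mod fs = 4.2 MHz.
4.2 MHz ≤ fs/2 = 9.6 MHz, appears at 4.2 MHz.
Distinct values: {2.6 MHz, 2.8 MHz, 4.2 MHz}.

2.6 MHz, 2.8 MHz, 4.2 MHz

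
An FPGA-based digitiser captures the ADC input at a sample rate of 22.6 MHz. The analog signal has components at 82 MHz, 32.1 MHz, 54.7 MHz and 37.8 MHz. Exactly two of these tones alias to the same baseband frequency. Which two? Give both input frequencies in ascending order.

32.1 MHz, 54.7 MHz

fs/2 = 11.3 MHz.
82 MHz mod fs = 14.2 MHz.
14.2 MHz > fs/2 = 11.3 MHz, folds to fs − 14.2 MHz = 8.4 MHz.
32.1 MHz mod fs = 9.5 MHz.
9.5 MHz ≤ fs/2 = 11.3 MHz, appears at 9.5 MHz.
54.7 MHz mod fs = 9.5 MHz.
9.5 MHz ≤ fs/2 = 11.3 MHz, appears at 9.5 MHz.
37.8 MHz mod fs = 15.2 MHz.
15.2 MHz > fs/2 = 11.3 MHz, folds to fs − 15.2 MHz = 7.4 MHz.
32.1 MHz and 54.7 MHz both map to 9.5 MHz.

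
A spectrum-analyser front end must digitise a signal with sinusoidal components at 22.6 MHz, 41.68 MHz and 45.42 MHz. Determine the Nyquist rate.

Highest-frequency component: 45.42 MHz.
Nyquist rate = 2 × 45.42 MHz = 90.84 MHz.

90.84 MHz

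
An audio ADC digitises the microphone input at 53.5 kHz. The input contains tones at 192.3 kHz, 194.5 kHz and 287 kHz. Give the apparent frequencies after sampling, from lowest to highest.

fs/2 = 26.75 kHz.
192.3 kHz mod fs = 31.8 kHz.
31.8 kHz > fs/2 = 26.75 kHz, folds to fs − 31.8 kHz = 21.7 kHz.
194.5 kHz mod fs = 34 kHz.
34 kHz > fs/2 = 26.75 kHz, folds to fs − 34 kHz = 19.5 kHz.
287 kHz mod fs = 19.5 kHz.
19.5 kHz ≤ fs/2 = 26.75 kHz, appears at 19.5 kHz.
Distinct values: {19.5 kHz, 21.7 kHz}.

19.5 kHz, 21.7 kHz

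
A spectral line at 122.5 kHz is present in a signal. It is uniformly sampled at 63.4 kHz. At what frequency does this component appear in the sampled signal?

122.5 kHz mod fs = 59.1 kHz.
59.1 kHz > fs/2 = 31.7 kHz, folds to fs − 59.1 kHz = 4.3 kHz.

4.3 kHz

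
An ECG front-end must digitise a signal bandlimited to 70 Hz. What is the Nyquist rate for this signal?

140 Hz

Nyquist rate = 2 × 70 Hz = 140 Hz.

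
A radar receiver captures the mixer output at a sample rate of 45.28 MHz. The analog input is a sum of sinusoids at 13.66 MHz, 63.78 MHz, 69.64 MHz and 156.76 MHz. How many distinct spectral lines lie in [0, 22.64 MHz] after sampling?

fs/2 = 22.64 MHz.
13.66 MHz ≤ fs/2 = 22.64 MHz, passes unchanged.
63.78 MHz mod fs = 18.5 MHz.
18.5 MHz ≤ fs/2 = 22.64 MHz, appears at 18.5 MHz.
69.64 MHz mod fs = 24.36 MHz.
24.36 MHz > fs/2 = 22.64 MHz, folds to fs − 24.36 MHz = 20.92 MHz.
156.76 MHz mod fs = 20.92 MHz.
20.92 MHz ≤ fs/2 = 22.64 MHz, appears at 20.92 MHz.
Distinct values: {13.66 MHz, 18.5 MHz, 20.92 MHz} → 3.

3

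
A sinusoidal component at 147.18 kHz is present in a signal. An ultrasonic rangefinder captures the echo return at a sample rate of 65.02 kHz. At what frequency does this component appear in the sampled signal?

17.14 kHz

147.18 kHz mod fs = 17.14 kHz.
17.14 kHz ≤ fs/2 = 32.51 kHz, appears at 17.14 kHz.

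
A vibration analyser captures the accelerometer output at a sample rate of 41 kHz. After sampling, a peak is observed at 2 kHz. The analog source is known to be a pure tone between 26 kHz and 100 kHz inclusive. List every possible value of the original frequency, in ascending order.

Frequencies that alias to 2 kHz are k·fs ± 2 kHz for integer k ≥ 0.
k=0: 2 kHz.
k=1: 39 kHz, 43 kHz.
k=2: 80 kHz, 84 kHz.
k=3: 121 kHz, 125 kHz.
Within [26 kHz, 100 kHz]: 39 kHz, 43 kHz, 80 kHz, 84 kHz.

39 kHz, 43 kHz, 80 kHz, 84 kHz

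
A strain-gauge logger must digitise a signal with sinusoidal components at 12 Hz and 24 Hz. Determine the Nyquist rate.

48 Hz

Highest-frequency component: 24 Hz.
Nyquist rate = 2 × 24 Hz = 48 Hz.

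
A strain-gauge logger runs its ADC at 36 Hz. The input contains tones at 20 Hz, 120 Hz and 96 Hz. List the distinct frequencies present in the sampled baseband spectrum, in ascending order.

12 Hz, 16 Hz

fs/2 = 18 Hz.
20 Hz > fs/2 = 18 Hz, folds to fs − 20 Hz = 16 Hz.
120 Hz mod fs = 12 Hz.
12 Hz ≤ fs/2 = 18 Hz, appears at 12 Hz.
96 Hz mod fs = 24 Hz.
24 Hz > fs/2 = 18 Hz, folds to fs − 24 Hz = 12 Hz.
Distinct values: {12 Hz, 16 Hz}.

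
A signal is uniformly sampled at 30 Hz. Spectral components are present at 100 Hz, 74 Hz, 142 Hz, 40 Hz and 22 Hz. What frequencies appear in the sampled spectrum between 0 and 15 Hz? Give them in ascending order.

8 Hz, 10 Hz, 14 Hz

fs/2 = 15 Hz.
100 Hz mod fs = 10 Hz.
10 Hz ≤ fs/2 = 15 Hz, appears at 10 Hz.
74 Hz mod fs = 14 Hz.
14 Hz ≤ fs/2 = 15 Hz, appears at 14 Hz.
142 Hz mod fs = 22 Hz.
22 Hz > fs/2 = 15 Hz, folds to fs − 22 Hz = 8 Hz.
40 Hz mod fs = 10 Hz.
10 Hz ≤ fs/2 = 15 Hz, appears at 10 Hz.
22 Hz > fs/2 = 15 Hz, folds to fs − 22 Hz = 8 Hz.
Distinct values: {8 Hz, 10 Hz, 14 Hz}.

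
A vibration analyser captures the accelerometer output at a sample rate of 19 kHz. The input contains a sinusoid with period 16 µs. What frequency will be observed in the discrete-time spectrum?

T = 16 µs → f = 1/T = 62.5 kHz.
62.5 kHz mod fs = 5.5 kHz.
5.5 kHz ≤ fs/2 = 9.5 kHz, appears at 5.5 kHz.

5.5 kHz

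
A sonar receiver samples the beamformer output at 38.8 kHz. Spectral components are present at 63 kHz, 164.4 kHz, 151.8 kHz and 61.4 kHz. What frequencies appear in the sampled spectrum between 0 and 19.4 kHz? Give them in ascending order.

3.4 kHz, 9.2 kHz, 14.6 kHz, 16.2 kHz

fs/2 = 19.4 kHz.
63 kHz mod fs = 24.2 kHz.
24.2 kHz > fs/2 = 19.4 kHz, folds to fs − 24.2 kHz = 14.6 kHz.
164.4 kHz mod fs = 9.2 kHz.
9.2 kHz ≤ fs/2 = 19.4 kHz, appears at 9.2 kHz.
151.8 kHz mod fs = 35.4 kHz.
35.4 kHz > fs/2 = 19.4 kHz, folds to fs − 35.4 kHz = 3.4 kHz.
61.4 kHz mod fs = 22.6 kHz.
22.6 kHz > fs/2 = 19.4 kHz, folds to fs − 22.6 kHz = 16.2 kHz.
Distinct values: {3.4 kHz, 9.2 kHz, 14.6 kHz, 16.2 kHz}.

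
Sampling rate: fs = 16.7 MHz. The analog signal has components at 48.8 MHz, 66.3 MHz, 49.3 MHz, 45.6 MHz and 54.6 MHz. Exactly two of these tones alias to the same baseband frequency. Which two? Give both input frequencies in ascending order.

45.6 MHz, 54.6 MHz

fs/2 = 8.35 MHz.
48.8 MHz mod fs = 15.4 MHz.
15.4 MHz > fs/2 = 8.35 MHz, folds to fs − 15.4 MHz = 1.3 MHz.
66.3 MHz mod fs = 16.2 MHz.
16.2 MHz > fs/2 = 8.35 MHz, folds to fs − 16.2 MHz = 0.5 MHz.
49.3 MHz mod fs = 15.9 MHz.
15.9 MHz > fs/2 = 8.35 MHz, folds to fs − 15.9 MHz = 0.8 MHz.
45.6 MHz mod fs = 12.2 MHz.
12.2 MHz > fs/2 = 8.35 MHz, folds to fs − 12.2 MHz = 4.5 MHz.
54.6 MHz mod fs = 4.5 MHz.
4.5 MHz ≤ fs/2 = 8.35 MHz, appears at 4.5 MHz.
45.6 MHz and 54.6 MHz both map to 4.5 MHz.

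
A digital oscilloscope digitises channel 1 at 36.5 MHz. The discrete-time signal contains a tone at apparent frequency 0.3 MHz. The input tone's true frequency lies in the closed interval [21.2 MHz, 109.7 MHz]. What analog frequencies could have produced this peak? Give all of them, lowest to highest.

36.2 MHz, 36.8 MHz, 72.7 MHz, 73.3 MHz, 109.2 MHz

Frequencies that alias to 0.3 MHz are k·fs ± 0.3 MHz for integer k ≥ 0.
k=0: 0.3 MHz.
k=1: 36.2 MHz, 36.8 MHz.
k=2: 72.7 MHz, 73.3 MHz.
k=3: 109.2 MHz, 109.8 MHz.
k=4: 145.7 MHz, 146.3 MHz.
Within [21.2 MHz, 109.7 MHz]: 36.2 MHz, 36.8 MHz, 72.7 MHz, 73.3 MHz, 109.2 MHz.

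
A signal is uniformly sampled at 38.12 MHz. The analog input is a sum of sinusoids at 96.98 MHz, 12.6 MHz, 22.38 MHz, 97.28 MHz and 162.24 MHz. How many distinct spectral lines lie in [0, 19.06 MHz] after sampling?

fs/2 = 19.06 MHz.
96.98 MHz mod fs = 20.74 MHz.
20.74 MHz > fs/2 = 19.06 MHz, folds to fs − 20.74 MHz = 17.38 MHz.
12.6 MHz ≤ fs/2 = 19.06 MHz, passes unchanged.
22.38 MHz > fs/2 = 19.06 MHz, folds to fs − 22.38 MHz = 15.74 MHz.
97.28 MHz mod fs = 21.04 MHz.
21.04 MHz > fs/2 = 19.06 MHz, folds to fs − 21.04 MHz = 17.08 MHz.
162.24 MHz mod fs = 9.76 MHz.
9.76 MHz ≤ fs/2 = 19.06 MHz, appears at 9.76 MHz.
Distinct values: {9.76 MHz, 12.6 MHz, 15.74 MHz, 17.08 MHz, 17.38 MHz} → 5.

5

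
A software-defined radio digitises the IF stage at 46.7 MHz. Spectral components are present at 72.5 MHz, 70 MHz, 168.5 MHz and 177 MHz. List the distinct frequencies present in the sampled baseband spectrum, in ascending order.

fs/2 = 23.35 MHz.
72.5 MHz mod fs = 25.8 MHz.
25.8 MHz > fs/2 = 23.35 MHz, folds to fs − 25.8 MHz = 20.9 MHz.
70 MHz mod fs = 23.3 MHz.
23.3 MHz ≤ fs/2 = 23.35 MHz, appears at 23.3 MHz.
168.5 MHz mod fs = 28.4 MHz.
28.4 MHz > fs/2 = 23.35 MHz, folds to fs − 28.4 MHz = 18.3 MHz.
177 MHz mod fs = 36.9 MHz.
36.9 MHz > fs/2 = 23.35 MHz, folds to fs − 36.9 MHz = 9.8 MHz.
Distinct values: {9.8 MHz, 18.3 MHz, 20.9 MHz, 23.3 MHz}.

9.8 MHz, 18.3 MHz, 20.9 MHz, 23.3 MHz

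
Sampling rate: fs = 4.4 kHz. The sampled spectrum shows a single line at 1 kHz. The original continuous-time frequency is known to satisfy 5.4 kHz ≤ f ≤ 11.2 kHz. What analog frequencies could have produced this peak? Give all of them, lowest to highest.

Frequencies that alias to 1 kHz are k·fs ± 1 kHz for integer k ≥ 0.
k=0: 1 kHz.
k=1: 3.4 kHz, 5.4 kHz.
k=2: 7.8 kHz, 9.8 kHz.
k=3: 12.2 kHz, 14.2 kHz.
Within [5.4 kHz, 11.2 kHz]: 5.4 kHz, 7.8 kHz, 9.8 kHz.

5.4 kHz, 7.8 kHz, 9.8 kHz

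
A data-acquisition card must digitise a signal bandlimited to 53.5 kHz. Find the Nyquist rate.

Nyquist rate = 2 × 53.5 kHz = 107 kHz.

107 kHz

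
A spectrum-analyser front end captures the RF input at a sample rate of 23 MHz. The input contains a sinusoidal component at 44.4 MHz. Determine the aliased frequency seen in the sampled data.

44.4 MHz mod fs = 21.4 MHz.
21.4 MHz > fs/2 = 11.5 MHz, folds to fs − 21.4 MHz = 1.6 MHz.

1.6 MHz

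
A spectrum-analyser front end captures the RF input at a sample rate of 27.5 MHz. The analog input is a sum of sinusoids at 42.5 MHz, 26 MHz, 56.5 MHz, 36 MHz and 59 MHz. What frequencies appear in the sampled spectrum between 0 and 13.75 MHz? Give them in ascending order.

fs/2 = 13.75 MHz.
42.5 MHz mod fs = 15 MHz.
15 MHz > fs/2 = 13.75 MHz, folds to fs − 15 MHz = 12.5 MHz.
26 MHz > fs/2 = 13.75 MHz, folds to fs − 26 MHz = 1.5 MHz.
56.5 MHz mod fs = 1.5 MHz.
1.5 MHz ≤ fs/2 = 13.75 MHz, appears at 1.5 MHz.
36 MHz mod fs = 8.5 MHz.
8.5 MHz ≤ fs/2 = 13.75 MHz, appears at 8.5 MHz.
59 MHz mod fs = 4 MHz.
4 MHz ≤ fs/2 = 13.75 MHz, appears at 4 MHz.
Distinct values: {1.5 MHz, 4 MHz, 8.5 MHz, 12.5 MHz}.

1.5 MHz, 4 MHz, 8.5 MHz, 12.5 MHz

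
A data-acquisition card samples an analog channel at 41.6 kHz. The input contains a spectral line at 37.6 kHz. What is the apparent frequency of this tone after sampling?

37.6 kHz > fs/2 = 20.8 kHz, folds to fs − 37.6 kHz = 4 kHz.

4 kHz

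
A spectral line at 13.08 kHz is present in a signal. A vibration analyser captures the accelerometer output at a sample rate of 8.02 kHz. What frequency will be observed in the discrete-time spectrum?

13.08 kHz mod fs = 5.06 kHz.
5.06 kHz > fs/2 = 4.01 kHz, folds to fs − 5.06 kHz = 2.96 kHz.

2.96 kHz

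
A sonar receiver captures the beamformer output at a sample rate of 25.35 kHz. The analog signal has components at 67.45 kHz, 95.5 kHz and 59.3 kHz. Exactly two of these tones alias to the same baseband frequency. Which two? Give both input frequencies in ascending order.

fs/2 = 12.675 kHz.
67.45 kHz mod fs = 16.75 kHz.
16.75 kHz > fs/2 = 12.675 kHz, folds to fs − 16.75 kHz = 8.6 kHz.
95.5 kHz mod fs = 19.45 kHz.
19.45 kHz > fs/2 = 12.675 kHz, folds to fs − 19.45 kHz = 5.9 kHz.
59.3 kHz mod fs = 8.6 kHz.
8.6 kHz ≤ fs/2 = 12.675 kHz, appears at 8.6 kHz.
59.3 kHz and 67.45 kHz both map to 8.6 kHz.

59.3 kHz, 67.45 kHz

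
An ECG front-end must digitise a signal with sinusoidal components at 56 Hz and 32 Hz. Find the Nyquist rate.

Highest-frequency component: 56 Hz.
Nyquist rate = 2 × 56 Hz = 112 Hz.

112 Hz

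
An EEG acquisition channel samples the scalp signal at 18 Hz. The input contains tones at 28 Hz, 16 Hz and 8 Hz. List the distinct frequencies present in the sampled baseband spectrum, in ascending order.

fs/2 = 9 Hz.
28 Hz mod fs = 10 Hz.
10 Hz > fs/2 = 9 Hz, folds to fs − 10 Hz = 8 Hz.
16 Hz > fs/2 = 9 Hz, folds to fs − 16 Hz = 2 Hz.
8 Hz ≤ fs/2 = 9 Hz, passes unchanged.
Distinct values: {2 Hz, 8 Hz}.

2 Hz, 8 Hz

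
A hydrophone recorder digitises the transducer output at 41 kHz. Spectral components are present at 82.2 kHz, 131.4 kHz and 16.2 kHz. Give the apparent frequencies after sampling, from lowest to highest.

0.2 kHz, 8.4 kHz, 16.2 kHz

fs/2 = 20.5 kHz.
82.2 kHz mod fs = 0.2 kHz.
0.2 kHz ≤ fs/2 = 20.5 kHz, appears at 0.2 kHz.
131.4 kHz mod fs = 8.4 kHz.
8.4 kHz ≤ fs/2 = 20.5 kHz, appears at 8.4 kHz.
16.2 kHz ≤ fs/2 = 20.5 kHz, passes unchanged.
Distinct values: {0.2 kHz, 8.4 kHz, 16.2 kHz}.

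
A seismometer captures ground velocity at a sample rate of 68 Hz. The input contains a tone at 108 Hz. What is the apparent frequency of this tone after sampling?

108 Hz mod fs = 40 Hz.
40 Hz > fs/2 = 34 Hz, folds to fs − 40 Hz = 28 Hz.

28 Hz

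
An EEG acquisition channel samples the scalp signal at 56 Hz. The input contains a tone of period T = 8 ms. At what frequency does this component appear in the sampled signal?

T = 8 ms → f = 1/T = 125 Hz.
125 Hz mod fs = 13 Hz.
13 Hz ≤ fs/2 = 28 Hz, appears at 13 Hz.

13 Hz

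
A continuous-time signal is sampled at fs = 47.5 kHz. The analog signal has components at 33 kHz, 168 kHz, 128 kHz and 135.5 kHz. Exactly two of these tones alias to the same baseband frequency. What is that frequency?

fs/2 = 23.75 kHz.
33 kHz > fs/2 = 23.75 kHz, folds to fs − 33 kHz = 14.5 kHz.
168 kHz mod fs = 25.5 kHz.
25.5 kHz > fs/2 = 23.75 kHz, folds to fs − 25.5 kHz = 22 kHz.
128 kHz mod fs = 33 kHz.
33 kHz > fs/2 = 23.75 kHz, folds to fs − 33 kHz = 14.5 kHz.
135.5 kHz mod fs = 40.5 kHz.
40.5 kHz > fs/2 = 23.75 kHz, folds to fs − 40.5 kHz = 7 kHz.
33 kHz and 128 kHz both map to 14.5 kHz.

14.5 kHz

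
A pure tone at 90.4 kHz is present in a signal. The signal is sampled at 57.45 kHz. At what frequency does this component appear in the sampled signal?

24.5 kHz

90.4 kHz mod fs = 32.95 kHz.
32.95 kHz > fs/2 = 28.725 kHz, folds to fs − 32.95 kHz = 24.5 kHz.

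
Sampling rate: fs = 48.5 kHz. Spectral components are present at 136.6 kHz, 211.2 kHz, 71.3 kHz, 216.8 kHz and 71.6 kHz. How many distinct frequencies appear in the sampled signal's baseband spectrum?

4

fs/2 = 24.25 kHz.
136.6 kHz mod fs = 39.6 kHz.
39.6 kHz > fs/2 = 24.25 kHz, folds to fs − 39.6 kHz = 8.9 kHz.
211.2 kHz mod fs = 17.2 kHz.
17.2 kHz ≤ fs/2 = 24.25 kHz, appears at 17.2 kHz.
71.3 kHz mod fs = 22.8 kHz.
22.8 kHz ≤ fs/2 = 24.25 kHz, appears at 22.8 kHz.
216.8 kHz mod fs = 22.8 kHz.
22.8 kHz ≤ fs/2 = 24.25 kHz, appears at 22.8 kHz.
71.6 kHz mod fs = 23.1 kHz.
23.1 kHz ≤ fs/2 = 24.25 kHz, appears at 23.1 kHz.
Distinct values: {8.9 kHz, 17.2 kHz, 22.8 kHz, 23.1 kHz} → 4.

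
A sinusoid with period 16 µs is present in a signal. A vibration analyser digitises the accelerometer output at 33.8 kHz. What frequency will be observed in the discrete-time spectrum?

5.1 kHz

T = 16 µs → f = 1/T = 62.5 kHz.
62.5 kHz mod fs = 28.7 kHz.
28.7 kHz > fs/2 = 16.9 kHz, folds to fs − 28.7 kHz = 5.1 kHz.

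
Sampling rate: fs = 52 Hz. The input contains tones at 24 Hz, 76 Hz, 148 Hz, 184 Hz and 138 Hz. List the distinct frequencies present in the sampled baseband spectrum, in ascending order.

8 Hz, 18 Hz, 24 Hz

fs/2 = 26 Hz.
24 Hz ≤ fs/2 = 26 Hz, passes unchanged.
76 Hz mod fs = 24 Hz.
24 Hz ≤ fs/2 = 26 Hz, appears at 24 Hz.
148 Hz mod fs = 44 Hz.
44 Hz > fs/2 = 26 Hz, folds to fs − 44 Hz = 8 Hz.
184 Hz mod fs = 28 Hz.
28 Hz > fs/2 = 26 Hz, folds to fs − 28 Hz = 24 Hz.
138 Hz mod fs = 34 Hz.
34 Hz > fs/2 = 26 Hz, folds to fs − 34 Hz = 18 Hz.
Distinct values: {8 Hz, 18 Hz, 24 Hz}.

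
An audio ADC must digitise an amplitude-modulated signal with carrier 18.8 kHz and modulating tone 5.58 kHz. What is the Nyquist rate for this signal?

48.76 kHz

AM sidebands sit at fc ± fm = 13.22 kHz and 24.38 kHz.
Highest-frequency component: 24.38 kHz.
Nyquist rate = 2 × 24.38 kHz = 48.76 kHz.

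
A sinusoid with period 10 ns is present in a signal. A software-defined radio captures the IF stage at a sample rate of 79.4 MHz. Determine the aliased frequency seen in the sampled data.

T = 10 ns → f = 1/T = 100 MHz.
100 MHz mod fs = 20.6 MHz.
20.6 MHz ≤ fs/2 = 39.7 MHz, appears at 20.6 MHz.

20.6 MHz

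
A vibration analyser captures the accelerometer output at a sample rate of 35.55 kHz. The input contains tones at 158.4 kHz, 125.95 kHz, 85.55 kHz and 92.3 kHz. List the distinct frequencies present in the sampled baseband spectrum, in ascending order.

fs/2 = 17.775 kHz.
158.4 kHz mod fs = 16.2 kHz.
16.2 kHz ≤ fs/2 = 17.775 kHz, appears at 16.2 kHz.
125.95 kHz mod fs = 19.3 kHz.
19.3 kHz > fs/2 = 17.775 kHz, folds to fs − 19.3 kHz = 16.25 kHz.
85.55 kHz mod fs = 14.45 kHz.
14.45 kHz ≤ fs/2 = 17.775 kHz, appears at 14.45 kHz.
92.3 kHz mod fs = 21.2 kHz.
21.2 kHz > fs/2 = 17.775 kHz, folds to fs − 21.2 kHz = 14.35 kHz.
Distinct values: {14.35 kHz, 14.45 kHz, 16.2 kHz, 16.25 kHz}.

14.35 kHz, 14.45 kHz, 16.2 kHz, 16.25 kHz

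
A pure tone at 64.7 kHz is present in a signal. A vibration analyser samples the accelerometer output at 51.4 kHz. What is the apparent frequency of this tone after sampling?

13.3 kHz

64.7 kHz mod fs = 13.3 kHz.
13.3 kHz ≤ fs/2 = 25.7 kHz, appears at 13.3 kHz.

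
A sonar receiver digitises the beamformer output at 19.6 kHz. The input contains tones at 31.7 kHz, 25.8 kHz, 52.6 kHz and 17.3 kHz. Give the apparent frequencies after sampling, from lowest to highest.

fs/2 = 9.8 kHz.
31.7 kHz mod fs = 12.1 kHz.
12.1 kHz > fs/2 = 9.8 kHz, folds to fs − 12.1 kHz = 7.5 kHz.
25.8 kHz mod fs = 6.2 kHz.
6.2 kHz ≤ fs/2 = 9.8 kHz, appears at 6.2 kHz.
52.6 kHz mod fs = 13.4 kHz.
13.4 kHz > fs/2 = 9.8 kHz, folds to fs − 13.4 kHz = 6.2 kHz.
17.3 kHz > fs/2 = 9.8 kHz, folds to fs − 17.3 kHz = 2.3 kHz.
Distinct values: {2.3 kHz, 6.2 kHz, 7.5 kHz}.

2.3 kHz, 6.2 kHz, 7.5 kHz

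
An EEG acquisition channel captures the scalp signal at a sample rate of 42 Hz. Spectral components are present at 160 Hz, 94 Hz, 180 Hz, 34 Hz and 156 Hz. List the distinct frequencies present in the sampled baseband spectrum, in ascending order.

fs/2 = 21 Hz.
160 Hz mod fs = 34 Hz.
34 Hz > fs/2 = 21 Hz, folds to fs − 34 Hz = 8 Hz.
94 Hz mod fs = 10 Hz.
10 Hz ≤ fs/2 = 21 Hz, appears at 10 Hz.
180 Hz mod fs = 12 Hz.
12 Hz ≤ fs/2 = 21 Hz, appears at 12 Hz.
34 Hz > fs/2 = 21 Hz, folds to fs − 34 Hz = 8 Hz.
156 Hz mod fs = 30 Hz.
30 Hz > fs/2 = 21 Hz, folds to fs − 30 Hz = 12 Hz.
Distinct values: {8 Hz, 10 Hz, 12 Hz}.

8 Hz, 10 Hz, 12 Hz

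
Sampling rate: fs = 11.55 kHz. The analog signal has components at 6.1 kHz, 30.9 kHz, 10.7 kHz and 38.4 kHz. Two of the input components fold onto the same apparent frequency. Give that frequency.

fs/2 = 5.775 kHz.
6.1 kHz > fs/2 = 5.775 kHz, folds to fs − 6.1 kHz = 5.45 kHz.
30.9 kHz mod fs = 7.8 kHz.
7.8 kHz > fs/2 = 5.775 kHz, folds to fs − 7.8 kHz = 3.75 kHz.
10.7 kHz > fs/2 = 5.775 kHz, folds to fs − 10.7 kHz = 0.85 kHz.
38.4 kHz mod fs = 3.75 kHz.
3.75 kHz ≤ fs/2 = 5.775 kHz, appears at 3.75 kHz.
30.9 kHz and 38.4 kHz both map to 3.75 kHz.

3.75 kHz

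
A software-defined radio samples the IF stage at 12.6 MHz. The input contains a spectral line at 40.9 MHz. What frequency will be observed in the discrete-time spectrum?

40.9 MHz mod fs = 3.1 MHz.
3.1 MHz ≤ fs/2 = 6.3 MHz, appears at 3.1 MHz.

3.1 MHz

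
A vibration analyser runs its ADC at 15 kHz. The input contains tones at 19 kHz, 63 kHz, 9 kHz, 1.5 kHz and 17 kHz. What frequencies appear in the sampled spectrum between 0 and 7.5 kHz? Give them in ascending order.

1.5 kHz, 2 kHz, 3 kHz, 4 kHz, 6 kHz

fs/2 = 7.5 kHz.
19 kHz mod fs = 4 kHz.
4 kHz ≤ fs/2 = 7.5 kHz, appears at 4 kHz.
63 kHz mod fs = 3 kHz.
3 kHz ≤ fs/2 = 7.5 kHz, appears at 3 kHz.
9 kHz > fs/2 = 7.5 kHz, folds to fs − 9 kHz = 6 kHz.
1.5 kHz ≤ fs/2 = 7.5 kHz, passes unchanged.
17 kHz mod fs = 2 kHz.
2 kHz ≤ fs/2 = 7.5 kHz, appears at 2 kHz.
Distinct values: {1.5 kHz, 2 kHz, 3 kHz, 4 kHz, 6 kHz}.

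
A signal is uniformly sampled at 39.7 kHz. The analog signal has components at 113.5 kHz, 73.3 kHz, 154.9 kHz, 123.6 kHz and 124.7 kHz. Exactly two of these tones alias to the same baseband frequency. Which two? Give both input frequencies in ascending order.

113.5 kHz, 124.7 kHz

fs/2 = 19.85 kHz.
113.5 kHz mod fs = 34.1 kHz.
34.1 kHz > fs/2 = 19.85 kHz, folds to fs − 34.1 kHz = 5.6 kHz.
73.3 kHz mod fs = 33.6 kHz.
33.6 kHz > fs/2 = 19.85 kHz, folds to fs − 33.6 kHz = 6.1 kHz.
154.9 kHz mod fs = 35.8 kHz.
35.8 kHz > fs/2 = 19.85 kHz, folds to fs − 35.8 kHz = 3.9 kHz.
123.6 kHz mod fs = 4.5 kHz.
4.5 kHz ≤ fs/2 = 19.85 kHz, appears at 4.5 kHz.
124.7 kHz mod fs = 5.6 kHz.
5.6 kHz ≤ fs/2 = 19.85 kHz, appears at 5.6 kHz.
113.5 kHz and 124.7 kHz both map to 5.6 kHz.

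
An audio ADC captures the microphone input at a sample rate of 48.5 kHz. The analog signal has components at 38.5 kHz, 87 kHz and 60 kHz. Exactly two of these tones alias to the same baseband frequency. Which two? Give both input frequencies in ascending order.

38.5 kHz, 87 kHz

fs/2 = 24.25 kHz.
38.5 kHz > fs/2 = 24.25 kHz, folds to fs − 38.5 kHz = 10 kHz.
87 kHz mod fs = 38.5 kHz.
38.5 kHz > fs/2 = 24.25 kHz, folds to fs − 38.5 kHz = 10 kHz.
60 kHz mod fs = 11.5 kHz.
11.5 kHz ≤ fs/2 = 24.25 kHz, appears at 11.5 kHz.
38.5 kHz and 87 kHz both map to 10 kHz.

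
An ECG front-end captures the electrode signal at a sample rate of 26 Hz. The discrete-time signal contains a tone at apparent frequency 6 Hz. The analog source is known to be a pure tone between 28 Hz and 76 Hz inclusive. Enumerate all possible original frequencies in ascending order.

Frequencies that alias to 6 Hz are k·fs ± 6 Hz for integer k ≥ 0.
k=0: 6 Hz.
k=1: 20 Hz, 32 Hz.
k=2: 46 Hz, 58 Hz.
k=3: 72 Hz, 84 Hz.
k=4: 98 Hz, 110 Hz.
Within [28 Hz, 76 Hz]: 32 Hz, 46 Hz, 58 Hz, 72 Hz.

32 Hz, 46 Hz, 58 Hz, 72 Hz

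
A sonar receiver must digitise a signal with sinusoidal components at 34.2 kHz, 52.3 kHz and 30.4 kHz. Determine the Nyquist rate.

Highest-frequency component: 52.3 kHz.
Nyquist rate = 2 × 52.3 kHz = 104.6 kHz.

104.6 kHz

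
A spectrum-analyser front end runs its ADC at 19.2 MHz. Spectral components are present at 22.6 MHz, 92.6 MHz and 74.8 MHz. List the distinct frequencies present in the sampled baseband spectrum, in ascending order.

2 MHz, 3.4 MHz

fs/2 = 9.6 MHz.
22.6 MHz mod fs = 3.4 MHz.
3.4 MHz ≤ fs/2 = 9.6 MHz, appears at 3.4 MHz.
92.6 MHz mod fs = 15.8 MHz.
15.8 MHz > fs/2 = 9.6 MHz, folds to fs − 15.8 MHz = 3.4 MHz.
74.8 MHz mod fs = 17.2 MHz.
17.2 MHz > fs/2 = 9.6 MHz, folds to fs − 17.2 MHz = 2 MHz.
Distinct values: {2 MHz, 3.4 MHz}.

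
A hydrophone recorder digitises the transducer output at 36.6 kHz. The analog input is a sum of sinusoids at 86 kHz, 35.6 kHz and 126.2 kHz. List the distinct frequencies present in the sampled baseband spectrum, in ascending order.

fs/2 = 18.3 kHz.
86 kHz mod fs = 12.8 kHz.
12.8 kHz ≤ fs/2 = 18.3 kHz, appears at 12.8 kHz.
35.6 kHz > fs/2 = 18.3 kHz, folds to fs − 35.6 kHz = 1 kHz.
126.2 kHz mod fs = 16.4 kHz.
16.4 kHz ≤ fs/2 = 18.3 kHz, appears at 16.4 kHz.
Distinct values: {1 kHz, 12.8 kHz, 16.4 kHz}.

1 kHz, 12.8 kHz, 16.4 kHz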